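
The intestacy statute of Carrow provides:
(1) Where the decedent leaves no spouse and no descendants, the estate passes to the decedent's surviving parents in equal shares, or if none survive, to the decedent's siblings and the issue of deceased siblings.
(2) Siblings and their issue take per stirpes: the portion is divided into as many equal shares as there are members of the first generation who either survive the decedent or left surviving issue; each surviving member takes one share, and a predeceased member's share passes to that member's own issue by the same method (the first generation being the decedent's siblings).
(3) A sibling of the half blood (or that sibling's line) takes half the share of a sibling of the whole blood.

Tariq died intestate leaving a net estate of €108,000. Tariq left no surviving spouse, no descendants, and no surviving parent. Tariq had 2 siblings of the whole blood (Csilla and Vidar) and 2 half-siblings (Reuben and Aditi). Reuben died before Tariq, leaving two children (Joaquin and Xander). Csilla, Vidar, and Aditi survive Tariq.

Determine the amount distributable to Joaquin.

Joaquin receives €9,000.

The entire €108,000 passes to the siblings and their issue.
Counting each half-blood sibling's line as half a unit, there are 3 units in €108,000, so one unit is €36,000. Whole-blood lines (Csilla and Vidar) take €36,000 each; half-blood lines (Reuben and Aditi) take €18,000 each.
Reuben's share (€18,000) is divided into 2 shares of €9,000: Joaquin and Xander each take €9,000.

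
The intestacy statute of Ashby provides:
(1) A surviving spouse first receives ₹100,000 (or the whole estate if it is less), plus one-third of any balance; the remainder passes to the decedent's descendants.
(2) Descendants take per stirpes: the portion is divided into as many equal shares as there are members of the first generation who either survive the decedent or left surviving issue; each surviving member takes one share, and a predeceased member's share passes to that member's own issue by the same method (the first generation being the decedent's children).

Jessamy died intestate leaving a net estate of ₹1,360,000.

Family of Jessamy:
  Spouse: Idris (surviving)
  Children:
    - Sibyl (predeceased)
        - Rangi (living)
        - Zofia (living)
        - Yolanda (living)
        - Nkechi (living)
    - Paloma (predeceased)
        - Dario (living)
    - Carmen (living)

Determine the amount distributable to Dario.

Idris first takes ₹100,000, leaving a balance of ₹1,260,000. Idris then takes one-third of the balance (₹420,000), for a total of ₹520,000. The remaining ₹840,000 passes to the descendants.
The descendants' portion (₹840,000) is divided into 3 shares of ₹280,000: Carmen takes ₹280,000; Sibyl's ₹280,000 share passes to Sibyl's issue; Paloma's ₹280,000 share passes to Paloma's issue.
Sibyl's share (₹280,000) is divided into 4 shares of ₹70,000: Rangi, Zofia, Yolanda, and Nkechi each take ₹70,000.
Paloma's share (₹280,000) passes entirely to Dario.

Dario receives ₹280,000.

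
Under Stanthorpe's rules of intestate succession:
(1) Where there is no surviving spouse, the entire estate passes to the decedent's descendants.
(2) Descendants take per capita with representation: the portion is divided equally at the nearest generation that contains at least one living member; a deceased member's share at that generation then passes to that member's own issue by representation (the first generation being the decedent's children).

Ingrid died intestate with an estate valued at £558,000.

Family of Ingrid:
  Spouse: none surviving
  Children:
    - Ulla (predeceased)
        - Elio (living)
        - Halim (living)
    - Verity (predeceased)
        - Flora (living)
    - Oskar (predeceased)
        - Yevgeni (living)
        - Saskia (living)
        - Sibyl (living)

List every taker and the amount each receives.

The entire £558,000 passes to the descendants.
No child survives, so the initial division is made at the grandchildren's generation.
That amount (£558,000) is divided into 6 shares of £93,000: Elio, Halim, Flora, Yevgeni, Saskia, and Sibyl each take £93,000.

Elio: £93,000; Halim: £93,000; Flora: £93,000; Yevgeni: £93,000; Saskia: £93,000; Sibyl: £93,000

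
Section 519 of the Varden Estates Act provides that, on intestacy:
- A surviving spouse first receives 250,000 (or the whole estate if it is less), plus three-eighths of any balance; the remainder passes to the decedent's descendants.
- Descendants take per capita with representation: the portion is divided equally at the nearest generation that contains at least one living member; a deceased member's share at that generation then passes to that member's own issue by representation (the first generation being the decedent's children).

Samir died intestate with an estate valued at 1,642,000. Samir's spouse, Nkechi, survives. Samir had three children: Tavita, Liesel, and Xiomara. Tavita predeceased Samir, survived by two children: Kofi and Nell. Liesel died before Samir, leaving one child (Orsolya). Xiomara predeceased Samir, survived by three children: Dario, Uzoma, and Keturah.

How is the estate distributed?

Nkechi: 772,000; Kofi: 145,000; Nell: 145,000; Orsolya: 145,000; Dario: 145,000; Uzoma: 145,000; Keturah: 145,000

Nkechi first takes 250,000, leaving a balance of 1,392,000. Nkechi then takes three-eighths of the balance (522,000), for a total of 772,000. The remaining 870,000 passes to the descendants.
No child survives, so the initial division is made at the grandchildren's generation.
The descendants' portion (870,000) is divided into 6 shares of 145,000: Kofi, Nell, Orsolya, Dario, Uzoma, and Keturah each take 145,000.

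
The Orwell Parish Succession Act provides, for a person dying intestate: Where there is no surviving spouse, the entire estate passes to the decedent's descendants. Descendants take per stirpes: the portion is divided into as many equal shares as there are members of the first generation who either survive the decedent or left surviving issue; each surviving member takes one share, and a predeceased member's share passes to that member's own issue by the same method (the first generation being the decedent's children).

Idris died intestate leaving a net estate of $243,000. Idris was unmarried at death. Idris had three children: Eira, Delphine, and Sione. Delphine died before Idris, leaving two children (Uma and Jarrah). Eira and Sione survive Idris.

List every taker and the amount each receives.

Eira: $81,000; Uma: $40,500; Jarrah: $40,500; Sione: $81,000

The entire $243,000 passes to the descendants.
That amount ($243,000) is divided into 3 shares of $81,000: Eira and Sione each take $81,000; Delphine's $81,000 share passes to Delphine's issue.
Delphine's share ($81,000) is divided into 2 shares of $40,500: Uma and Jarrah each take $40,500.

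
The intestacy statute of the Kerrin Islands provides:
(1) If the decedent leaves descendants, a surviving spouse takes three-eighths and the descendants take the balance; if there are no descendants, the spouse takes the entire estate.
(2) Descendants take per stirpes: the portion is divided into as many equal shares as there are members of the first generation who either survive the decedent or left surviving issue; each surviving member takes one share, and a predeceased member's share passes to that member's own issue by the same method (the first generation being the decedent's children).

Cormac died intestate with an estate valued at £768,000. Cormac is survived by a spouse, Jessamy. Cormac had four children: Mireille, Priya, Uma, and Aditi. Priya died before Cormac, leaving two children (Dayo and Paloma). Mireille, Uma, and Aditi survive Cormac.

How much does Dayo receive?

Jessamy takes three-eighths of £768,000 = £288,000. The remaining £480,000 passes to the descendants.
The descendants' portion (£480,000) is divided into 4 shares of £120,000: Mireille, Uma, and Aditi each take £120,000; Priya's £120,000 share passes to Priya's issue.
Priya's share (£120,000) is divided into 2 shares of £60,000: Dayo and Paloma each take £60,000.

Dayo receives £60,000.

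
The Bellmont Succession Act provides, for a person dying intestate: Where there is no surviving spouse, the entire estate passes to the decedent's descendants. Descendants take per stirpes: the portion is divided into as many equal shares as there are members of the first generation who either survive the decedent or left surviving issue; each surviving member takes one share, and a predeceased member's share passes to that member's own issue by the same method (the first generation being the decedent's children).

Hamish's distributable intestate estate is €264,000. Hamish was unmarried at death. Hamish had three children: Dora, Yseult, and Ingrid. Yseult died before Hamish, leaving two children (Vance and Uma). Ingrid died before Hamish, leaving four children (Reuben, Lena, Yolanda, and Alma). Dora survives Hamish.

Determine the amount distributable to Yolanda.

Yolanda receives €22,000.

The entire €264,000 passes to the descendants.
That amount (€264,000) is divided into 3 shares of €88,000: Dora takes €88,000; Yseult's €88,000 share passes to Yseult's issue; Ingrid's €88,000 share passes to Ingrid's issue.
Yseult's share (€88,000) is divided into 2 shares of €44,000: Vance and Uma each take €44,000.
Ingrid's share (€88,000) is divided into 4 shares of €22,000: Reuben, Lena, Yolanda, and Alma each take €22,000.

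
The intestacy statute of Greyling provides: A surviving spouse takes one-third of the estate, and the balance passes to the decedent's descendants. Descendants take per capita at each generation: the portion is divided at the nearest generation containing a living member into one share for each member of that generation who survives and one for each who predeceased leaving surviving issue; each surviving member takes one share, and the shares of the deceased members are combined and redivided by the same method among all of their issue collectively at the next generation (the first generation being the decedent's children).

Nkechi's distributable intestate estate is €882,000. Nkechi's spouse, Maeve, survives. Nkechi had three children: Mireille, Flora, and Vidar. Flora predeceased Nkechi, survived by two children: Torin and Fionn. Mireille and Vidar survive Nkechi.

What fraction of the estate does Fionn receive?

Fionn receives 1/9 of the estate.

Maeve takes one-third of €882,000 = €294,000. The remaining €588,000 passes to the descendants.
The descendants' portion (€588,000) is divided at the children's generation into 3 shares of €196,000. Mireille and Vidar each take €196,000. The remaining share for the deceased Flora (€196,000) is carried to the next generation.
That pool (€196,000) is divided at the grandchildren's generation equally among Torin and Fionn: €98,000 each.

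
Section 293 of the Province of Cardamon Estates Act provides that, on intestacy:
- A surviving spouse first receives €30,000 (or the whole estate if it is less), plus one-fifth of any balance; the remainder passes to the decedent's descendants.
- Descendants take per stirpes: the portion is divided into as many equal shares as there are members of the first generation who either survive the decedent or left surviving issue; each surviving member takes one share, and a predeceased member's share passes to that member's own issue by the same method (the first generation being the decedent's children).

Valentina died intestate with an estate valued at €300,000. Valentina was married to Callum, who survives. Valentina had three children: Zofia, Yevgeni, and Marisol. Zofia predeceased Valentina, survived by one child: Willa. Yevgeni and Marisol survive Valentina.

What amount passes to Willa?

Callum first takes €30,000, leaving a balance of €270,000. Callum then takes one-fifth of the balance (€54,000), for a total of €84,000. The remaining €216,000 passes to the descendants.
The descendants' portion (€216,000) is divided into 3 shares of €72,000: Yevgeni and Marisol each take €72,000; Zofia's €72,000 share passes to Zofia's issue.
Zofia's share (€72,000) passes entirely to Willa.

Willa receives €72,000.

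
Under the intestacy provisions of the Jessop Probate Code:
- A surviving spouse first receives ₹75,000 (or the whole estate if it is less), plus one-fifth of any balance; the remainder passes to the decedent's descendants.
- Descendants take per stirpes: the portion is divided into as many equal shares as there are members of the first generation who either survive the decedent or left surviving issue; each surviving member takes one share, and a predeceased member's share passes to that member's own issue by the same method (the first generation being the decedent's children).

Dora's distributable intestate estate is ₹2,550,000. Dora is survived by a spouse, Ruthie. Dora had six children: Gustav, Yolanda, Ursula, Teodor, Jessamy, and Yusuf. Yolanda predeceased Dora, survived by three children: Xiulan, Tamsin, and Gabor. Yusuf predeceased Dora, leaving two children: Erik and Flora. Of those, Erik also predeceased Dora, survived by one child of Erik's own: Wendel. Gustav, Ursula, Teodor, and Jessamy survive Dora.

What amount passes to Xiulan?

Xiulan receives ₹110,000.

Ruthie first takes ₹75,000, leaving a balance of ₹2,475,000. Ruthie then takes one-fifth of the balance (₹495,000), for a total of ₹570,000. The remaining ₹1,980,000 passes to the descendants.
The descendants' portion (₹1,980,000) is divided into 6 shares of ₹330,000: Gustav, Ursula, Teodor, and Jessamy each take ₹330,000; Yolanda's ₹330,000 share passes to Yolanda's issue; Yusuf's ₹330,000 share passes to Yusuf's issue.
Yolanda's share (₹330,000) is divided into 3 shares of ₹110,000: Xiulan, Tamsin, and Gabor each take ₹110,000.
Yusuf's share (₹330,000) is divided into 2 shares of ₹165,000: Flora takes ₹165,000; Erik's ₹165,000 share passes to Erik's issue.
Erik's share (₹165,000) passes entirely to Wendel.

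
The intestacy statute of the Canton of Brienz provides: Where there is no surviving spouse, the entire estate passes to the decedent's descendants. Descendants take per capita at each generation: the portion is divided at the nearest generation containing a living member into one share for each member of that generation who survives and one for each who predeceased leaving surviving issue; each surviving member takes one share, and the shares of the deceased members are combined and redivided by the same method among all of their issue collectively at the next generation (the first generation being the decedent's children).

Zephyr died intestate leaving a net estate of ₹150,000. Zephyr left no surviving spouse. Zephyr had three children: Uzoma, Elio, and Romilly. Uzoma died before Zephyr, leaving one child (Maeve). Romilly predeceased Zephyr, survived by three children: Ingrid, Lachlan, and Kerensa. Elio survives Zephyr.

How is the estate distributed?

Maeve: ₹25,000; Elio: ₹50,000; Ingrid: ₹25,000; Lachlan: ₹25,000; Kerensa: ₹25,000

The entire ₹150,000 passes to the descendants.
That amount (₹150,000) is divided at the children's generation into 3 shares of ₹50,000. Elio takes ₹50,000. The 2 shares of the deceased (Uzoma and Romilly) are combined into a pool of ₹100,000.
That pool (₹100,000) is divided at the grandchildren's generation equally among Maeve, Ingrid, Lachlan, and Kerensa: ₹25,000 each.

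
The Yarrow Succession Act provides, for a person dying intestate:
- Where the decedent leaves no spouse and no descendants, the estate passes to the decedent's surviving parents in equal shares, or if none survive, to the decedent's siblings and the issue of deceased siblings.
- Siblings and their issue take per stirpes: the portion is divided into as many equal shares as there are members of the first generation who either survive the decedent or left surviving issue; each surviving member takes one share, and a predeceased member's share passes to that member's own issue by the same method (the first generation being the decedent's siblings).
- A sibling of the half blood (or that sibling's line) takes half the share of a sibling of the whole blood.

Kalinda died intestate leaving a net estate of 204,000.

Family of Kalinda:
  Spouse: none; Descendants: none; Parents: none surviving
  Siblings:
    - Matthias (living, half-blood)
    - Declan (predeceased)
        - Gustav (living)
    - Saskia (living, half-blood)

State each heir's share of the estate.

The entire 204,000 passes to the siblings and their issue.
Counting each half-blood sibling's line as half a unit, there are 2 units in 204,000, so one unit is 102,000. Whole-blood lines (Declan) take 102,000 each; half-blood lines (Matthias and Saskia) take 51,000 each.
Declan's share (102,000) passes entirely to Gustav.

Matthias: 51,000; Gustav: 102,000; Saskia: 51,000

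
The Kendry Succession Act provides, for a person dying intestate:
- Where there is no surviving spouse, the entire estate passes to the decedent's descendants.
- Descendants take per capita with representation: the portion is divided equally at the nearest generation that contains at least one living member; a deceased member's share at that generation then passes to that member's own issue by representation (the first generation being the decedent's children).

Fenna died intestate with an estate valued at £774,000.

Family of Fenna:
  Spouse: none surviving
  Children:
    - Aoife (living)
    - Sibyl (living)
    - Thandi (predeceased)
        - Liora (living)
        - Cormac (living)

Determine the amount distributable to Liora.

The entire £774,000 passes to the descendants.
That amount (£774,000) is divided into 3 shares of £258,000: Aoife and Sibyl each take £258,000; Thandi's £258,000 share passes to Thandi's issue.
Thandi's share (£258,000) is divided into 2 shares of £129,000: Liora and Cormac each take £129,000.

Liora receives £129,000.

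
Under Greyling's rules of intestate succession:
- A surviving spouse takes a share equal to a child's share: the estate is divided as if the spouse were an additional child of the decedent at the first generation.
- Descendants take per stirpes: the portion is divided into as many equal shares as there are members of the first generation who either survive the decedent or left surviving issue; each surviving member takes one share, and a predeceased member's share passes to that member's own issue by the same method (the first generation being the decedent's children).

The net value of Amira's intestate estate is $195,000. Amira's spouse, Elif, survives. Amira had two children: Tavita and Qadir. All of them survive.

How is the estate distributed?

The spouse counts as an additional share at the children's level, so there are 3 primary shares of $65,000. Elif takes one such share ($65,000).
The children's combined portion ($130,000) is divided into 2 shares of $65,000: Tavita and Qadir each take $65,000.

Elif: $65,000; Tavita: $65,000; Qadir: $65,000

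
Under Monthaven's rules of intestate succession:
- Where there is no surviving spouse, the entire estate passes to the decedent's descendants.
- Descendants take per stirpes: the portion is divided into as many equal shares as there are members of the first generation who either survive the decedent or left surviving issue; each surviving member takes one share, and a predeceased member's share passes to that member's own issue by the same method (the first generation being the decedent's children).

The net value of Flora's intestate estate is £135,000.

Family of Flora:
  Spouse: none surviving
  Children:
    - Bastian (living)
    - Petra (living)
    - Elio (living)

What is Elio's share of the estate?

The entire £135,000 passes to the descendants.
That amount (£135,000) is divided into 3 shares of £45,000: Bastian, Petra, and Elio each take £45,000.

Elio receives £45,000.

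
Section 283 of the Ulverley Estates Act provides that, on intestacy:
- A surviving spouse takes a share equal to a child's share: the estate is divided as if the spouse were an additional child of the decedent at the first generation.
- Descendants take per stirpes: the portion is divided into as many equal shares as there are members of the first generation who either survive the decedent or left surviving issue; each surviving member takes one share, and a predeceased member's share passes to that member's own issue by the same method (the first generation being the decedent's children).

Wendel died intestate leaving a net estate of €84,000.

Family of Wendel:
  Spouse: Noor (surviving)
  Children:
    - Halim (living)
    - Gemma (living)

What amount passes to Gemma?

The spouse counts as an additional share at the children's level, so there are 3 primary shares of €28,000. Noor takes one such share (€28,000).
The children's combined portion (€56,000) is divided into 2 shares of €28,000: Halim and Gemma each take €28,000.

Gemma receives €28,000.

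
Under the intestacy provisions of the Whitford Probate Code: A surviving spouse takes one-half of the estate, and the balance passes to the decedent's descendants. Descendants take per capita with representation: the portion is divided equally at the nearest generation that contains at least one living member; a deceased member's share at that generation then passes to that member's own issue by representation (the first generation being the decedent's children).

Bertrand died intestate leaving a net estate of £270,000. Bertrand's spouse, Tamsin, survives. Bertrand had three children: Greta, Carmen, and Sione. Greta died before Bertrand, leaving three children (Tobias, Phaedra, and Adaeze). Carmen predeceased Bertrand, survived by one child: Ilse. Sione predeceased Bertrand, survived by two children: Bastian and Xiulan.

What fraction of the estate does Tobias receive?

Tobias receives 1/12 of the estate.

Tamsin takes one-half of £270,000 = £135,000. The remaining £135,000 passes to the descendants.
No child survives, so the initial division is made at the grandchildren's generation.
The descendants' portion (£135,000) is divided into 6 shares of £22,500: Tobias, Phaedra, Adaeze, Ilse, Bastian, and Xiulan each take £22,500.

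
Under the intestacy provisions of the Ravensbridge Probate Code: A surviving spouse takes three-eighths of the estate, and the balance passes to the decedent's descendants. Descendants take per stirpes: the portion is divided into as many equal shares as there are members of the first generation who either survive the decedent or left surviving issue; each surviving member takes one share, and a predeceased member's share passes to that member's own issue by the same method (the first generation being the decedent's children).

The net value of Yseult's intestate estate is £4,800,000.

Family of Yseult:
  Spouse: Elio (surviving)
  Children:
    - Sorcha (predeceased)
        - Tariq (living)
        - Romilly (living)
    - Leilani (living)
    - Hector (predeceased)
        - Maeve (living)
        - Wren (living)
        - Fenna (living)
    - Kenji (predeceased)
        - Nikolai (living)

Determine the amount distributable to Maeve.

Elio takes three-eighths of £4,800,000 = £1,800,000. The remaining £3,000,000 passes to the descendants.
The descendants' portion (£3,000,000) is divided into 4 shares of £750,000: Leilani takes £750,000; Sorcha's £750,000 share passes to Sorcha's issue; Hector's £750,000 share passes to Hector's issue; Kenji's £750,000 share passes to Kenji's issue.
Sorcha's share (£750,000) is divided into 2 shares of £375,000: Tariq and Romilly each take £375,000.
Hector's share (£750,000) is divided into 3 shares of £250,000: Maeve, Wren, and Fenna each take £250,000.
Kenji's share (£750,000) passes entirely to Nikolai.

Maeve receives £250,000.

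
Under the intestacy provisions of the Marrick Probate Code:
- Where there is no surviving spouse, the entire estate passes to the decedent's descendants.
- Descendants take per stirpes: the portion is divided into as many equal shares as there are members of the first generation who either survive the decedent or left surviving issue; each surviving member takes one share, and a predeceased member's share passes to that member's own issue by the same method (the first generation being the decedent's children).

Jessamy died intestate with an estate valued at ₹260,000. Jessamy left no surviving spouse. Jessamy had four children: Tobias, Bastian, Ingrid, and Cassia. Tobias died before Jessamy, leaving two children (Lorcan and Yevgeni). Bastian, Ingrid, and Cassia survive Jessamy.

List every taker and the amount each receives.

Lorcan: ₹32,500; Yevgeni: ₹32,500; Bastian: ₹65,000; Ingrid: ₹65,000; Cassia: ₹65,000

The entire ₹260,000 passes to the descendants.
That amount (₹260,000) is divided into 4 shares of ₹65,000: Bastian, Ingrid, and Cassia each take ₹65,000; Tobias's ₹65,000 share passes to Tobias's issue.
Tobias's share (₹65,000) is divided into 2 shares of ₹32,500: Lorcan and Yevgeni each take ₹32,500.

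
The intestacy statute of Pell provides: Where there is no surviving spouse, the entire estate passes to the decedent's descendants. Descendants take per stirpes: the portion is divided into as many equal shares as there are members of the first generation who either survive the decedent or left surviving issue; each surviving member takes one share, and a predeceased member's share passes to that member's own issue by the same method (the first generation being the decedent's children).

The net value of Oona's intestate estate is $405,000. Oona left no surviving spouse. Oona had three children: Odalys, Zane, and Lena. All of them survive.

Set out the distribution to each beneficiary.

Odalys: $135,000; Zane: $135,000; Lena: $135,000

The entire $405,000 passes to the descendants.
That amount ($405,000) is divided into 3 shares of $135,000: Odalys, Zane, and Lena each take $135,000.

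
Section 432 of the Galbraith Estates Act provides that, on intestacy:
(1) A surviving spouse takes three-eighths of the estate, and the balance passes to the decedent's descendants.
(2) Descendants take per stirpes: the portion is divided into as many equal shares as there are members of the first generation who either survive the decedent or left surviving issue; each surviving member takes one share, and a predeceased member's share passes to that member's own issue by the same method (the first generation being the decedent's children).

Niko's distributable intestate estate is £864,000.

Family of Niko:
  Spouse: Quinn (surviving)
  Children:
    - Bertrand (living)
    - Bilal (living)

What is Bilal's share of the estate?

Quinn takes three-eighths of £864,000 = £324,000. The remaining £540,000 passes to the descendants.
The descendants' portion (£540,000) is divided into 2 shares of £270,000: Bertrand and Bilal each take £270,000.

Bilal receives £270,000.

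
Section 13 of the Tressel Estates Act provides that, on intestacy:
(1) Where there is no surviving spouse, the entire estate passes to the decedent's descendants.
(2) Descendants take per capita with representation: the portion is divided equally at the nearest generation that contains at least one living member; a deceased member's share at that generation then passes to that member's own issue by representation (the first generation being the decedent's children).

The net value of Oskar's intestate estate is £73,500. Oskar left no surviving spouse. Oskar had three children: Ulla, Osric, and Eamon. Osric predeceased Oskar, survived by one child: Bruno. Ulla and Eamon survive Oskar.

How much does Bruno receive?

Bruno receives £24,500.

The entire £73,500 passes to the descendants.
That amount (£73,500) is divided into 3 shares of £24,500: Ulla and Eamon each take £24,500; Osric's £24,500 share passes to Osric's issue.
Osric's share (£24,500) passes entirely to Bruno.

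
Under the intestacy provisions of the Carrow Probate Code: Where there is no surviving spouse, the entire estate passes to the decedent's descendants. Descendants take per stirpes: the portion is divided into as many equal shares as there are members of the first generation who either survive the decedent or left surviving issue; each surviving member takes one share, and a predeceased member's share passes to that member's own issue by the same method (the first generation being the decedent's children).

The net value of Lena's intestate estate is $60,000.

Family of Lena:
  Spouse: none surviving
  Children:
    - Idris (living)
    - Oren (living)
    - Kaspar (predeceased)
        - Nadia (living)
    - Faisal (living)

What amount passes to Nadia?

Nadia receives $15,000.

The entire $60,000 passes to the descendants.
That amount ($60,000) is divided into 4 shares of $15,000: Idris, Oren, and Faisal each take $15,000; Kaspar's $15,000 share passes to Kaspar's issue.
Kaspar's share ($15,000) passes entirely to Nadia.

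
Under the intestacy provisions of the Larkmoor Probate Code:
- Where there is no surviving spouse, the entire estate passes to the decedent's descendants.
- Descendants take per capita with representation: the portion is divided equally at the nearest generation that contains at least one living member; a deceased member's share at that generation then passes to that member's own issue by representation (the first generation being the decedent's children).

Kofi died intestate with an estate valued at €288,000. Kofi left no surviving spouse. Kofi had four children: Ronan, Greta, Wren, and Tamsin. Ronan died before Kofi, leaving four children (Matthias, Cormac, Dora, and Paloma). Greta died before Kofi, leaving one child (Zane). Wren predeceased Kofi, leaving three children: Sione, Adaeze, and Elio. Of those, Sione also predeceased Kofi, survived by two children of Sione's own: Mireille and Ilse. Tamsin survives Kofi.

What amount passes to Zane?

Zane receives €72,000.

The entire €288,000 passes to the descendants.
That amount (€288,000) is divided into 4 shares of €72,000: Tamsin takes €72,000; Ronan's €72,000 share passes to Ronan's issue; Greta's €72,000 share passes to Greta's issue; Wren's €72,000 share passes to Wren's issue.
Ronan's share (€72,000) is divided into 4 shares of €18,000: Matthias, Cormac, Dora, and Paloma each take €18,000.
Greta's share (€72,000) passes entirely to Zane.
Wren's share (€72,000) is divided into 3 shares of €24,000: Adaeze and Elio each take €24,000; Sione's €24,000 share passes to Sione's issue.
Sione's share (€24,000) is divided into 2 shares of €12,000: Mireille and Ilse each take €12,000.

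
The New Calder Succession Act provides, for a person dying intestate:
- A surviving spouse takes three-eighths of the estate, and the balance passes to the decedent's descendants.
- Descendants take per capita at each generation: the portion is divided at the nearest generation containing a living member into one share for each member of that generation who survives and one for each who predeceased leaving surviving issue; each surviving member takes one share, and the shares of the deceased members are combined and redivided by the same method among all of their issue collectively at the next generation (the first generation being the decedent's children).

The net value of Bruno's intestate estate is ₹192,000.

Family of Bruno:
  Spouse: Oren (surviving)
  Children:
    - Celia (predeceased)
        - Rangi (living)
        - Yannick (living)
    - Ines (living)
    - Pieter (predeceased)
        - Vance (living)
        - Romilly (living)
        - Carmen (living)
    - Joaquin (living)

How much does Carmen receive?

Oren takes three-eighths of ₹192,000 = ₹72,000. The remaining ₹120,000 passes to the descendants.
The descendants' portion (₹120,000) is divided at the children's generation into 4 shares of ₹30,000. Ines and Joaquin each take ₹30,000. The 2 shares of the deceased (Celia and Pieter) are combined into a pool of ₹60,000.
That pool (₹60,000) is divided at the grandchildren's generation equally among Rangi, Yannick, Vance, Romilly, and Carmen: ₹12,000 each.

Carmen receives ₹12,000.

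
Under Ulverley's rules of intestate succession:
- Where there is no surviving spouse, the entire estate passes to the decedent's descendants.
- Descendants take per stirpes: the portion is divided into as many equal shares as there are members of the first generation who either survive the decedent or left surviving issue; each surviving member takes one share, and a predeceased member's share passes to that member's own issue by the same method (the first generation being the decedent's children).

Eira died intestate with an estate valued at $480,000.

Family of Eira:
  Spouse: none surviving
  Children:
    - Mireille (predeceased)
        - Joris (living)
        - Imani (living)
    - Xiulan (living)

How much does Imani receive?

Imani receives $120,000.

The entire $480,000 passes to the descendants.
That amount ($480,000) is divided into 2 shares of $240,000: Xiulan takes $240,000; Mireille's $240,000 share passes to Mireille's issue.
Mireille's share ($240,000) is divided into 2 shares of $120,000: Joris and Imani each take $120,000.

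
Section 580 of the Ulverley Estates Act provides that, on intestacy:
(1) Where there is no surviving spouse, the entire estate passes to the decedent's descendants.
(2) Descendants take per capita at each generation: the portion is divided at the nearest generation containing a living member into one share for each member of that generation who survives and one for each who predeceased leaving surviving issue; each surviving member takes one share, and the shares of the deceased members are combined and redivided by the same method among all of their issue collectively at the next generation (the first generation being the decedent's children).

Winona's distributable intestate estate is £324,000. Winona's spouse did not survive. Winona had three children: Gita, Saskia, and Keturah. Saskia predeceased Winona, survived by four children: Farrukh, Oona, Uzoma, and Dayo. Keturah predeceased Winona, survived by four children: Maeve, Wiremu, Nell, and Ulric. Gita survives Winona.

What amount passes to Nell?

The entire £324,000 passes to the descendants.
That amount (£324,000) is divided at the children's generation into 3 shares of £108,000. Gita takes £108,000. The 2 shares of the deceased (Saskia and Keturah) are combined into a pool of £216,000.
That pool (£216,000) is divided at the grandchildren's generation equally among Farrukh, Oona, Uzoma, Dayo, Maeve, Wiremu, Nell, and Ulric: £27,000 each.

Nell receives £27,000.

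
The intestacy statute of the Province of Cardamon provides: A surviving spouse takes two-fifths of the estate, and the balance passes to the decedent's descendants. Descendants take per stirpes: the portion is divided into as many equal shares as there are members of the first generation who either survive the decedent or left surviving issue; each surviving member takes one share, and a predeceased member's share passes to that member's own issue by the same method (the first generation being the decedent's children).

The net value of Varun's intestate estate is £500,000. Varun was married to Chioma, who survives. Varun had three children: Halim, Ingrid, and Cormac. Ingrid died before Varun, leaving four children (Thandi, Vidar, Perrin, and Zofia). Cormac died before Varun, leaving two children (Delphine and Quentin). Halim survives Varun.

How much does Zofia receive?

Zofia receives £25,000.

Chioma takes two-fifths of £500,000 = £200,000. The remaining £300,000 passes to the descendants.
The descendants' portion (£300,000) is divided into 3 shares of £100,000: Halim takes £100,000; Ingrid's £100,000 share passes to Ingrid's issue; Cormac's £100,000 share passes to Cormac's issue.
Ingrid's share (£100,000) is divided into 4 shares of £25,000: Thandi, Vidar, Perrin, and Zofia each take £25,000.
Cormac's share (£100,000) is divided into 2 shares of £50,000: Delphine and Quentin each take £50,000.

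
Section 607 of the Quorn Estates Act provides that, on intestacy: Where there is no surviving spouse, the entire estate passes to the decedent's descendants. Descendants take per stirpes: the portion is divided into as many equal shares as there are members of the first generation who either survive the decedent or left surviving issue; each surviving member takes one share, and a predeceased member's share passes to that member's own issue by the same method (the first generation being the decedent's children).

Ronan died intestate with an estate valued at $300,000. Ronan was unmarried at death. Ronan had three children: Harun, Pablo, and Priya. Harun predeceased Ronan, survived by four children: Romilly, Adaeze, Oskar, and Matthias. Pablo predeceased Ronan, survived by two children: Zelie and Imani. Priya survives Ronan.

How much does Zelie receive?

Zelie receives $50,000.

The entire $300,000 passes to the descendants.
That amount ($300,000) is divided into 3 shares of $100,000: Priya takes $100,000; Harun's $100,000 share passes to Harun's issue; Pablo's $100,000 share passes to Pablo's issue.
Harun's share ($100,000) is divided into 4 shares of $25,000: Romilly, Adaeze, Oskar, and Matthias each take $25,000.
Pablo's share ($100,000) is divided into 2 shares of $50,000: Zelie and Imani each take $50,000.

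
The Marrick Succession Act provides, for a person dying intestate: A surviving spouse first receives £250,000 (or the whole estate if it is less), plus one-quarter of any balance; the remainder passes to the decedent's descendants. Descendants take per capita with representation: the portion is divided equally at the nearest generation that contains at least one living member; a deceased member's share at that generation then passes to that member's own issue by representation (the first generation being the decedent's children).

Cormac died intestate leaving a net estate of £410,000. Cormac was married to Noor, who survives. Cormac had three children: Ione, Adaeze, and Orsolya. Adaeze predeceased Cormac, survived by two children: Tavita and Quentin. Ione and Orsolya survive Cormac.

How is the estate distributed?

Noor first takes £250,000, leaving a balance of £160,000. Noor then takes one-quarter of the balance (£40,000), for a total of £290,000. The remaining £120,000 passes to the descendants.
The descendants' portion (£120,000) is divided into 3 shares of £40,000: Ione and Orsolya each take £40,000; Adaeze's £40,000 share passes to Adaeze's issue.
Adaeze's share (£40,000) is divided into 2 shares of £20,000: Tavita and Quentin each take £20,000.

Noor: £290,000; Ione: £40,000; Tavita: £20,000; Quentin: £20,000; Orsolya: £40,000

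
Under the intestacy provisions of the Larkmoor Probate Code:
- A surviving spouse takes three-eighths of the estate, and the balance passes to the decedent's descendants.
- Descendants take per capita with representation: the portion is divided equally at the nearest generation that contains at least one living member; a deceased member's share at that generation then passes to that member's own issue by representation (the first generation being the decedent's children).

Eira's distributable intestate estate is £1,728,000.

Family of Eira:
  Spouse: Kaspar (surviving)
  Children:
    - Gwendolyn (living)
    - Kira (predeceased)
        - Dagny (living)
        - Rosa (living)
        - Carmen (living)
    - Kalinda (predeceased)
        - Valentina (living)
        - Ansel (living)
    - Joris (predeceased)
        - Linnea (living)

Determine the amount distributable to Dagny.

Dagny receives £90,000.

Kaspar takes three-eighths of £1,728,000 = £648,000. The remaining £1,080,000 passes to the descendants.
The descendants' portion (£1,080,000) is divided into 4 shares of £270,000: Gwendolyn takes £270,000; Kira's £270,000 share passes to Kira's issue; Kalinda's £270,000 share passes to Kalinda's issue; Joris's £270,000 share passes to Joris's issue.
Kira's share (£270,000) is divided into 3 shares of £90,000: Dagny, Rosa, and Carmen each take £90,000.
Kalinda's share (£270,000) is divided into 2 shares of £135,000: Valentina and Ansel each take £135,000.
Joris's share (£270,000) passes entirely to Linnea.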